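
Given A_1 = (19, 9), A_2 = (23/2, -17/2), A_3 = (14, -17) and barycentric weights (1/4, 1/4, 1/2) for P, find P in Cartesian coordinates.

P = (1/4)·A_1 + (1/4)·A_2 + (1/2)·A_3.
x-coordinate: (1/4)·19 + (1/4)·(23/2) + (1/2)·14 = 117/8.
y-coordinate: (1/4)·9 + (1/4)·(-17/2) + (1/2)·(-17) = -67/8.

(117/8, -67/8)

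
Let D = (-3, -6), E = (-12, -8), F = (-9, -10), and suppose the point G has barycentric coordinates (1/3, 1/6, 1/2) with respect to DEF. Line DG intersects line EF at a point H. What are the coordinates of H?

Line DG meets EF where the D-coordinate vanishes; zeroing G's D-weight and renormalizing leaves E, F-weights 1/6 : 1/2 → (1/4, 3/4).
So H = (1/4)·E + (3/4)·F = (-39/4, -19/2).

(-39/4, -19/2)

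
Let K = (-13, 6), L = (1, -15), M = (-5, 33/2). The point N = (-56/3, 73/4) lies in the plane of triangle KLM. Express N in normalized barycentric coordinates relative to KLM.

(4/3, -1/2, 1/6)

Signed area of the reference triangle: [KLM] = ½·((-13)·(-15−(33/2)) + 1·(33/2−6) + (-5)·(6−(-15))) = ½·(819/2 + 21/2 − 105) = 315/2.
[NLM] = ½·((-56/3)·(-15−(33/2)) + 1·(33/2−(73/4)) + (-5)·(73/4−(-15))) = ½·(588 − 7/4 − 665/4) = 210, so the K-coordinate is 210/(315/2) = 4/3.
[KNM] = ½·((-13)·(73/4−(33/2)) + (-56/3)·(33/2−6) + (-5)·(6−(73/4))) = ½·(-91/4 − 196 + 245/4) = -315/4, so the L-coordinate is -1/2.
[KLN] = ½·((-13)·(-15−(73/4)) + 1·(73/4−6) + (-56/3)·(6−(-15))) = ½·(1729/4 + 49/4 − 392) = 105/4, so the M-coordinate is 1/6.
Check: 4/3 − 1/2 + 1/6 = 1.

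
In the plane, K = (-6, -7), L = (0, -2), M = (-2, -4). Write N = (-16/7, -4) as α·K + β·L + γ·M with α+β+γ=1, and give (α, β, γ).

Signed area of the reference triangle: [KLM] = ½·((-6)·(-2−(-4)) + 0·(-4−(-7)) + (-2)·(-7−(-2))) = ½·(-12 + 0 + 10) = -1.
[NLM] = ½·((-16/7)·(-2−(-4)) + 0·(-4−(-4)) + (-2)·(-4−(-2))) = ½·(-32/7 + 0 + 4) = -2/7, so the K-coordinate is (-2/7)/(-1) = 2/7.
[KNM] = ½·((-6)·(-4−(-4)) + (-16/7)·(-4−(-7)) + (-2)·(-7−(-4))) = ½·(0 − 48/7 + 6) = -3/7, so the L-coordinate is 3/7.
[KLN] = ½·((-6)·(-2−(-4)) + 0·(-4−(-7)) + (-16/7)·(-7−(-2))) = ½·(-12 + 0 + 80/7) = -2/7, so the M-coordinate is 2/7.

(2/7, 3/7, 2/7)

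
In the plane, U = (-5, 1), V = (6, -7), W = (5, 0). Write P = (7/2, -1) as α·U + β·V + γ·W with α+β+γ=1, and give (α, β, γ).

(1/6, 1/6, 2/3)

Signed area of the reference triangle: [UVW] = ½·((-5)·(-7−0) + 6·(0−1) + 5·(1−(-7))) = ½·(35 − 6 + 40) = 69/2.
[PVW] = ½·((7/2)·(-7−0) + 6·(0−(-1)) + 5·(-1−(-7))) = ½·(-49/2 + 6 + 30) = 23/4, so the U-coordinate is (23/4)/(69/2) = 1/6.
[UPW] = ½·((-5)·(-1−0) + (7/2)·(0−1) + 5·(1−(-1))) = ½·(5 − 7/2 + 10) = 23/4, so the V-coordinate is 1/6.
[UVP] = ½·((-5)·(-7−(-1)) + 6·(-1−1) + (7/2)·(1−(-7))) = ½·(30 − 12 + 28) = 23, so the W-coordinate is 2/3.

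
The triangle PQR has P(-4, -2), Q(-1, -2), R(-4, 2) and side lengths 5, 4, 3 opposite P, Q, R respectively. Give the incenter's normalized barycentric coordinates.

(5/12, 1/3, 1/4)

The incenter has barycentric coordinates proportional to the opposite side lengths: (5 : 4 : 3).
Normalizing by 5+4+3 = 12 gives (5/12, 1/3, 1/4).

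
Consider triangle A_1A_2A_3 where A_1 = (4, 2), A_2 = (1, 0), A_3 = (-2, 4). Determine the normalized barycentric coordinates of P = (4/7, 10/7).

(1/7, 4/7, 2/7)

Signed area of the reference triangle: [A_1A_2A_3] = ½·(4·(0−4) + 1·(4−2) + (-2)·(2−0)) = ½·(-16 + 2 − 4) = -9.
[PA_2A_3] = ½·((4/7)·(0−4) + 1·(4−(10/7)) + (-2)·(10/7−0)) = ½·(-16/7 + 18/7 − 20/7) = -9/7, so the A_1-coordinate is (-9/7)/(-9) = 1/7.
[A_1PA_3] = ½·(4·(10/7−4) + (4/7)·(4−2) + (-2)·(2−(10/7))) = ½·(-72/7 + 8/7 − 8/7) = -36/7, so the A_2-coordinate is 4/7.
[A_1A_2P] = ½·(4·(0−(10/7)) + 1·(10/7−2) + (4/7)·(2−0)) = ½·(-40/7 − 4/7 + 8/7) = -18/7, so the A_3-coordinate is 2/7.
Check: 1/7 + 4/7 + 2/7 = 1.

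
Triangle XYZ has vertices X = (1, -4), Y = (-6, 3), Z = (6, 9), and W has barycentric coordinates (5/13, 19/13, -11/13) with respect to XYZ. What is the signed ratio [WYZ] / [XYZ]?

The signed ratio [WYZ]/[XYZ] equals the barycentric coordinate of W at vertex X, which is 5/13.

5/13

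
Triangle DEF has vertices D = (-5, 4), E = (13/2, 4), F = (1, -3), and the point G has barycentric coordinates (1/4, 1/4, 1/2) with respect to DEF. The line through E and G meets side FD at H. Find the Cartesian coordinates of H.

(-1, -2/3)

Line EG meets FD where the E-coordinate vanishes; zeroing G's E-weight and renormalizing leaves F, D-weights 1/2 : 1/4 → (2/3, 1/3).
So H = (2/3)·F + (1/3)·D = (-1, -2/3).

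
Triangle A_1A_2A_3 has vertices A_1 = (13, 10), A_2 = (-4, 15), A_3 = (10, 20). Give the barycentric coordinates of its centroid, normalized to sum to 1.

The centroid is the average of the vertices, so each weight is 1/3.

(1/3, 1/3, 1/3)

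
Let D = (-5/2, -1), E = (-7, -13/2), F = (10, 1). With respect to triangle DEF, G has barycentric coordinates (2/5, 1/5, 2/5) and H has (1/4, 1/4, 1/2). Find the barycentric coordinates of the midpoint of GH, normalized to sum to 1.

(13/40, 9/40, 9/20)

Since both coordinate triples sum to 1, the midpoint's barycentrics are the componentwise average.
(2/5+1/4)/2 = 13/40; similarly 9/40 and 9/20.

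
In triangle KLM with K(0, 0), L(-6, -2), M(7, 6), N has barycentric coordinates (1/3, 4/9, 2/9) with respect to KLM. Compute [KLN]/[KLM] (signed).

2/9

The signed ratio [KLN]/[KLM] equals the barycentric coordinate of N at vertex M, which is 2/9.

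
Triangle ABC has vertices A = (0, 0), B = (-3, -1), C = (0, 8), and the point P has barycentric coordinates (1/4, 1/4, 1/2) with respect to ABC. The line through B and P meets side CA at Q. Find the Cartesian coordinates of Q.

(0, 16/3)

Line BP meets CA where the B-coordinate vanishes; zeroing P's B-weight and renormalizing leaves C, A-weights 1/2 : 1/4 → (2/3, 1/3).
So Q = (2/3)·C + (1/3)·A = (0, 16/3).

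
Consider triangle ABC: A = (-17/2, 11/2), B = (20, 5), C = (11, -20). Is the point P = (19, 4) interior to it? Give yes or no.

Barycentric coordinates of P: (16/717, 224/239, 29/717).
The three coordinates are positive, positive, positive; a point is interior exactly when all three are positive.

yes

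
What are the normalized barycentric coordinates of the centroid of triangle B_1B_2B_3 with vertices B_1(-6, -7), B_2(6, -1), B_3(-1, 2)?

The centroid is the average of the vertices, so each weight is 1/3.

(1/3, 1/3, 1/3)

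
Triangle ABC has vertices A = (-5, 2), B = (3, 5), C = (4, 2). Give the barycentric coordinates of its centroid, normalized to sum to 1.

(1/3, 1/3, 1/3)

The centroid is the average of the vertices, so each weight is 1/3.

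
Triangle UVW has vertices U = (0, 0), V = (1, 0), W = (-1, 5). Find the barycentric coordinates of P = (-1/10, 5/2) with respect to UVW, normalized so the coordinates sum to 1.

(1/10, 2/5, 1/2)

Signed area of the reference triangle: [UVW] = ½·(0·(0−5) + 1·(5−0) + (-1)·(0−0)) = ½·(0 + 5 + 0) = 5/2.
[PVW] = ½·((-1/10)·(0−5) + 1·(5−(5/2)) + (-1)·(5/2−0)) = ½·(1/2 + 5/2 − 5/2) = 1/4, so the U-coordinate is (1/4)/(5/2) = 1/10.
[UPW] = ½·(0·(5/2−5) + (-1/10)·(5−0) + (-1)·(0−(5/2))) = ½·(0 − 1/2 + 5/2) = 1, so the V-coordinate is 2/5.
[UVP] = ½·(0·(0−(5/2)) + 1·(5/2−0) + (-1/10)·(0−0)) = ½·(0 + 5/2 + 0) = 5/4, so the W-coordinate is 1/2.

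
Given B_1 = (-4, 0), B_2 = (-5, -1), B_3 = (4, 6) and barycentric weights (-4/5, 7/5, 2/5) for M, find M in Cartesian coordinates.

(-11/5, 1)

M = (-4/5)·B_1 + (7/5)·B_2 + (2/5)·B_3.
x-coordinate: (-4/5)·(-4) + (7/5)·(-5) + (2/5)·4 = -11/5.
y-coordinate: (-4/5)·0 + (7/5)·(-1) + (2/5)·6 = 1.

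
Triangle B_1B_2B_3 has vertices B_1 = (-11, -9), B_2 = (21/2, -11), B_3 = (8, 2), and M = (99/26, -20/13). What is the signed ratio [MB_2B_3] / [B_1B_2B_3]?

3/13

[B_1B_2B_3] = ½·((-11)·(-11−2) + (21/2)·(2−(-9)) + 8·(-9−(-11))) = ½·(143 + 231/2 + 16) = 549/4.
[MB_2B_3] = ½·((99/26)·(-11−2) + (21/2)·(2−(-20/13)) + 8·(-20/13−(-11))) = ½·(-99/2 + 483/13 + 984/13) = 1647/52, so the ratio is (1647/52)/(549/4) = 3/13.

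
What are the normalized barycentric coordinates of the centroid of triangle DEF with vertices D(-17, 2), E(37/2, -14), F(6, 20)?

(1/3, 1/3, 1/3)

The centroid is the average of the vertices, so each weight is 1/3.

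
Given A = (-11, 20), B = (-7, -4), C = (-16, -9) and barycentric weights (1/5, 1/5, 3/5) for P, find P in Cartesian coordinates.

(-66/5, -11/5)

P = (1/5)·A + (1/5)·B + (3/5)·C.
x-coordinate: (1/5)·(-11) + (1/5)·(-7) + (3/5)·(-16) = -66/5.
y-coordinate: (1/5)·20 + (1/5)·(-4) + (3/5)·(-9) = -11/5.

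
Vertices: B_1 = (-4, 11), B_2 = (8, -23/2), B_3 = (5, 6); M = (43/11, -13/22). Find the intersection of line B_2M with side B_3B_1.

(1/2, 17/2)

Barycentric coordinates of M with respect to B_1B_2B_3: (3/11, 5/11, 3/11).
On side B_3B_1 the B_2-coordinate is zero; dropping M's B_2-weight 5/11 and renormalizing the remaining 3/11 : 3/11 gives weights 1/2, 1/2 on B_3, B_1.
N = (1/2)·(5, 6) + (1/2)·(-4, 11) = (1/2, 17/2).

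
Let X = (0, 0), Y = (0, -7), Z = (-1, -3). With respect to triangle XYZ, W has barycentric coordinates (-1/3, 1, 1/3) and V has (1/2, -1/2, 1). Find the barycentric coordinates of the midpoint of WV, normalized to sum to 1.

(1/12, 1/4, 2/3)

Since both coordinate triples sum to 1, the midpoint's barycentrics are the componentwise average.
(-1/3+1/2)/2 = 1/12; similarly 1/4 and 2/3.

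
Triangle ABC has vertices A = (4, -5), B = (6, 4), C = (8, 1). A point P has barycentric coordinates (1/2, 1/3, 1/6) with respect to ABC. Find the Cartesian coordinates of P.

P = (1/2)·A + (1/3)·B + (1/6)·C.
x-coordinate: (1/2)·4 + (1/3)·6 + (1/6)·8 = 16/3.
y-coordinate: (1/2)·(-5) + (1/3)·4 + (1/6)·1 = -1.

(16/3, -1)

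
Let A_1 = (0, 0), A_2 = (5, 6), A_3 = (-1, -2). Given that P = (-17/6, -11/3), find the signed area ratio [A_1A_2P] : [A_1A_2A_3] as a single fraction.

[A_1A_2A_3] = ½·(0·(6−(-2)) + 5·(-2−0) + (-1)·(0−6)) = ½·(0 − 10 + 6) = -2.
[A_1A_2P] = ½·(0·(6−(-11/3)) + 5·(-11/3−0) + (-17/6)·(0−6)) = ½·(0 − 55/3 + 17) = -2/3, so the ratio is (-2/3)/(-2) = 1/3.

1/3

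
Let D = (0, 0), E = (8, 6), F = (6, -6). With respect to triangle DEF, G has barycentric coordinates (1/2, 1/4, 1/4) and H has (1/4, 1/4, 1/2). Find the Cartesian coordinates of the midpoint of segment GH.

(17/4, -3/4)

Barycentric coordinates of the midpoint are the average: (3/8, 1/4, 3/8).
Converting: (3/8)·D + (1/4)·E + (3/8)·F = (17/4, -3/4).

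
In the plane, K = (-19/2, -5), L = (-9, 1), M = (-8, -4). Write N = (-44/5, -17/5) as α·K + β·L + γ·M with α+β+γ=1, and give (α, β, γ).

Signed area of the reference triangle: [KLM] = ½·((-19/2)·(1−(-4)) + (-9)·(-4−(-5)) + (-8)·(-5−1)) = ½·(-95/2 − 9 + 48) = -17/4.
[NLM] = ½·((-44/5)·(1−(-4)) + (-9)·(-4−(-17/5)) + (-8)·(-17/5−1)) = ½·(-44 + 27/5 + 176/5) = -17/10, so the K-coordinate is (-17/10)/(-17/4) = 2/5.
[KNM] = ½·((-19/2)·(-17/5−(-4)) + (-44/5)·(-4−(-5)) + (-8)·(-5−(-17/5))) = ½·(-57/10 − 44/5 + 64/5) = -17/20, so the L-coordinate is 1/5.
[KLN] = ½·((-19/2)·(1−(-17/5)) + (-9)·(-17/5−(-5)) + (-44/5)·(-5−1)) = ½·(-209/5 − 72/5 + 264/5) = -17/10, so the M-coordinate is 2/5.
Check: 2/5 + 1/5 + 2/5 = 1.

(2/5, 1/5, 2/5)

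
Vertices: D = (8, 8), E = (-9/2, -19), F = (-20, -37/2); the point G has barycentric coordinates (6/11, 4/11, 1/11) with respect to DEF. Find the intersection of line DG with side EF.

Line DG meets EF where the D-coordinate vanishes; zeroing G's D-weight and renormalizing leaves E, F-weights 4/11 : 1/11 → (4/5, 1/5).
So H = (4/5)·E + (1/5)·F = (-38/5, -189/10).

(-38/5, -189/10)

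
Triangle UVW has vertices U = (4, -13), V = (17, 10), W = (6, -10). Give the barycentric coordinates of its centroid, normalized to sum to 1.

The centroid is the average of the vertices, so each weight is 1/3.

(1/3, 1/3, 1/3)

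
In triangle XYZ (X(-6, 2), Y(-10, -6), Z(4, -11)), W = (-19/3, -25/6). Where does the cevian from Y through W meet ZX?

Barycentric coordinates of W with respect to XYZ: (1/3, 1/2, 1/6).
On side ZX the Y-coordinate is zero; dropping W's Y-weight 1/2 and renormalizing the remaining 1/6 : 1/3 gives weights 1/3, 2/3 on Z, X.
V = (1/3)·(4, -11) + (2/3)·(-6, 2) = (-8/3, -7/3).

(-8/3, -7/3)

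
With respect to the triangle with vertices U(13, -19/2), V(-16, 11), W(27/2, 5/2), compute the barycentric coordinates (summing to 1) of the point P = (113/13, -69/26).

(7/13, 2/13, 4/13)

Signed area of the reference triangle: [UVW] = ½·(13·(11−(5/2)) + (-16)·(5/2−(-19/2)) + (27/2)·(-19/2−11)) = ½·(221/2 − 192 − 1107/4) = -1433/8.
[PVW] = ½·((113/13)·(11−(5/2)) + (-16)·(5/2−(-69/26)) + (27/2)·(-69/26−11)) = ½·(1921/26 − 1072/13 − 9585/52) = -10031/104, so the U-coordinate is (-10031/104)/(-1433/8) = 7/13.
[UPW] = ½·(13·(-69/26−(5/2)) + (113/13)·(5/2−(-19/2)) + (27/2)·(-19/2−(-69/26))) = ½·(-67 + 1356/13 − 2403/26) = -1433/52, so the V-coordinate is 2/13.
[UVP] = ½·(13·(11−(-69/26)) + (-16)·(-69/26−(-19/2)) + (113/13)·(-19/2−11)) = ½·(355/2 − 1424/13 − 4633/26) = -1433/26, so the W-coordinate is 4/13.
Check: 7/13 + 2/13 + 4/13 = 1.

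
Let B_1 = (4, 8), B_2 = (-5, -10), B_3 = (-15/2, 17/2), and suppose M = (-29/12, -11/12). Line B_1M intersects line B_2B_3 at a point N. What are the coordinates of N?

(-45/8, -43/8)

Barycentric coordinates of M with respect to B_1B_2B_3: (1/3, 1/2, 1/6).
On side B_2B_3 the B_1-coordinate is zero; dropping M's B_1-weight 1/3 and renormalizing the remaining 1/2 : 1/6 gives weights 3/4, 1/4 on B_2, B_3.
N = (3/4)·(-5, -10) + (1/4)·(-15/2, 17/2) = (-45/8, -43/8).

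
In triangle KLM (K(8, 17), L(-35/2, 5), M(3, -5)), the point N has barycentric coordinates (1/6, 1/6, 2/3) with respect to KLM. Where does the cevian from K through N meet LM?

(-11/10, -3)

Line KN meets LM where the K-coordinate vanishes; zeroing N's K-weight and renormalizing leaves L, M-weights 1/6 : 2/3 → (1/5, 4/5).
So J = (1/5)·L + (4/5)·M = (-11/10, -3).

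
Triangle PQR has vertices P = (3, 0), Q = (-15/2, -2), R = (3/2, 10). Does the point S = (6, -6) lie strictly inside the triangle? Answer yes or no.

Barycentric coordinates of S: (11/6, -7/36, -23/36).
The three coordinates are positive, negative, negative; a point is interior exactly when all three are positive.

no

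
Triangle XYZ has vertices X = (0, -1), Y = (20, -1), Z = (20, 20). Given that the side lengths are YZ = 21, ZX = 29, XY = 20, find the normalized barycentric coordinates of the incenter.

The incenter has barycentric coordinates proportional to the opposite side lengths: (21 : 29 : 20).
Normalizing by 21+29+20 = 70 gives (3/10, 29/70, 2/7).

(3/10, 29/70, 2/7)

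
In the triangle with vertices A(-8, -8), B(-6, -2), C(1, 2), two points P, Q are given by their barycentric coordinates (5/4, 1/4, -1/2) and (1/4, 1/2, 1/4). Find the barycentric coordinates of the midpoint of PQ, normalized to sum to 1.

Since both coordinate triples sum to 1, the midpoint's barycentrics are the componentwise average.
(5/4+1/4)/2 = 3/4; similarly 3/8 and -1/8.

(3/4, 3/8, -1/8)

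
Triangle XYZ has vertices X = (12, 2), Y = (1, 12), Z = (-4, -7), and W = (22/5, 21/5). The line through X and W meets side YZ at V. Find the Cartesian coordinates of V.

Barycentric coordinates of W with respect to XYZ: (2/5, 2/5, 1/5).
On side YZ the X-coordinate is zero; dropping W's X-weight 2/5 and renormalizing the remaining 2/5 : 1/5 gives weights 2/3, 1/3 on Y, Z.
V = (2/3)·(1, 12) + (1/3)·(-4, -7) = (-2/3, 17/3).

(-2/3, 17/3)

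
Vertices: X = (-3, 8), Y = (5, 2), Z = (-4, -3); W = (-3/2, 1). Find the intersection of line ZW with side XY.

(1, 5)

Barycentric coordinates of W with respect to XYZ: (1/4, 1/4, 1/2).
On side XY the Z-coordinate is zero; dropping W's Z-weight 1/2 and renormalizing the remaining 1/4 : 1/4 gives weights 1/2, 1/2 on X, Y.
V = (1/2)·(-3, 8) + (1/2)·(5, 2) = (1, 5).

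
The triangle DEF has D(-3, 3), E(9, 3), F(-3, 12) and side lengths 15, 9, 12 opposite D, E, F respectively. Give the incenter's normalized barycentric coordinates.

(5/12, 1/4, 1/3)

The incenter has barycentric coordinates proportional to the opposite side lengths: (15 : 9 : 12).
Normalizing by 15+9+12 = 36 gives (5/12, 1/4, 1/3).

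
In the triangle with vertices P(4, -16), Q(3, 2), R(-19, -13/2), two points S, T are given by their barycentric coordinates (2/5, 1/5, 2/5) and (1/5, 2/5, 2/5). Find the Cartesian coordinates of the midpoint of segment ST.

Barycentric coordinates of the midpoint are the average: (3/10, 3/10, 2/5).
Converting: (3/10)·P + (3/10)·Q + (2/5)·R = (-11/2, -34/5).

(-11/2, -34/5)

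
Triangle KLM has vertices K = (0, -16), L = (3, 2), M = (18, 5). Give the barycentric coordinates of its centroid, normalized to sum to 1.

(1/3, 1/3, 1/3)

The centroid is the average of the vertices, so each weight is 1/3.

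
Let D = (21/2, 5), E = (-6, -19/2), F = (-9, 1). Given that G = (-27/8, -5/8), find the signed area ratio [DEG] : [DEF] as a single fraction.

[DEF] = ½·((21/2)·(-19/2−1) + (-6)·(1−5) + (-9)·(5−(-19/2))) = ½·(-441/4 + 24 − 261/2) = -867/8.
[DEG] = ½·((21/2)·(-19/2−(-5/8)) + (-6)·(-5/8−5) + (-27/8)·(5−(-19/2))) = ½·(-1491/16 + 135/4 − 783/16) = -867/16, so the ratio is (-867/16)/(-867/8) = 1/2.

1/2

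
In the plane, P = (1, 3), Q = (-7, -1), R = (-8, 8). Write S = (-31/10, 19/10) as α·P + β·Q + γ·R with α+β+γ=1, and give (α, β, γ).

Signed area of the reference triangle: [PQR] = ½·(1·(-1−8) + (-7)·(8−3) + (-8)·(3−(-1))) = ½·(-9 − 35 − 32) = -38.
[SQR] = ½·((-31/10)·(-1−8) + (-7)·(8−(19/10)) + (-8)·(19/10−(-1))) = ½·(279/10 − 427/10 − 116/5) = -19, so the P-coordinate is (-19)/(-38) = 1/2.
[PSR] = ½·(1·(19/10−8) + (-31/10)·(8−3) + (-8)·(3−(19/10))) = ½·(-61/10 − 31/2 − 44/5) = -76/5, so the Q-coordinate is 2/5.
[PQS] = ½·(1·(-1−(19/10)) + (-7)·(19/10−3) + (-31/10)·(3−(-1))) = ½·(-29/10 + 77/10 − 62/5) = -19/5, so the R-coordinate is 1/10.

(1/2, 2/5, 1/10)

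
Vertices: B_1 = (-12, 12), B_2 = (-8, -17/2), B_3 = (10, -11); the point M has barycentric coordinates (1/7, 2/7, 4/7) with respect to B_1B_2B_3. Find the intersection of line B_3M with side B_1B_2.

(-28/3, -5/3)

Line B_3M meets B_1B_2 where the B_3-coordinate vanishes; zeroing M's B_3-weight and renormalizing leaves B_1, B_2-weights 1/7 : 2/7 → (1/3, 2/3).
So N = (1/3)·B_1 + (2/3)·B_2 = (-28/3, -5/3).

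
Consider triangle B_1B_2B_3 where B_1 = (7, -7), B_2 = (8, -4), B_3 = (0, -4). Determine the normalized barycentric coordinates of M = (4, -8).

Signed area of the reference triangle: [B_1B_2B_3] = ½·(7·(-4−(-4)) + 8·(-4−(-7)) + 0·(-7−(-4))) = ½·(0 + 24 + 0) = 12.
[MB_2B_3] = ½·(4·(-4−(-4)) + 8·(-4−(-8)) + 0·(-8−(-4))) = ½·(0 + 32 + 0) = 16, so the B_1-coordinate is 16/12 = 4/3.
[B_1MB_3] = ½·(7·(-8−(-4)) + 4·(-4−(-7)) + 0·(-7−(-8))) = ½·(-28 + 12 + 0) = -8, so the B_2-coordinate is -2/3.
[B_1B_2M] = ½·(7·(-4−(-8)) + 8·(-8−(-7)) + 4·(-7−(-4))) = ½·(28 − 8 − 12) = 4, so the B_3-coordinate is 1/3.

(4/3, -2/3, 1/3)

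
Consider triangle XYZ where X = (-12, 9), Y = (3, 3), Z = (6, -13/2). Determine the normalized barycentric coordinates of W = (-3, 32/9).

(4/9, 1/3, 2/9)

Signed area of the reference triangle: [XYZ] = ½·((-12)·(3−(-13/2)) + 3·(-13/2−9) + 6·(9−3)) = ½·(-114 − 93/2 + 36) = -249/4.
[WYZ] = ½·((-3)·(3−(-13/2)) + 3·(-13/2−(32/9)) + 6·(32/9−3)) = ½·(-57/2 − 181/6 + 10/3) = -83/3, so the X-coordinate is (-83/3)/(-249/4) = 4/9.
[XWZ] = ½·((-12)·(32/9−(-13/2)) + (-3)·(-13/2−9) + 6·(9−(32/9))) = ½·(-362/3 + 93/2 + 98/3) = -83/4, so the Y-coordinate is 1/3.
[XYW] = ½·((-12)·(3−(32/9)) + 3·(32/9−9) + (-3)·(9−3)) = ½·(20/3 − 49/3 − 18) = -83/6, so the Z-coordinate is 2/9.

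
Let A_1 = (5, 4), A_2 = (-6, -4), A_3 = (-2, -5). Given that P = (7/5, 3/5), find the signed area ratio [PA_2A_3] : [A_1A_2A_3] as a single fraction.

[A_1A_2A_3] = ½·(5·(-4−(-5)) + (-6)·(-5−4) + (-2)·(4−(-4))) = ½·(5 + 54 − 16) = 43/2.
[PA_2A_3] = ½·((7/5)·(-4−(-5)) + (-6)·(-5−(3/5)) + (-2)·(3/5−(-4))) = ½·(7/5 + 168/5 − 46/5) = 129/10, so the ratio is (129/10)/(43/2) = 3/5.

3/5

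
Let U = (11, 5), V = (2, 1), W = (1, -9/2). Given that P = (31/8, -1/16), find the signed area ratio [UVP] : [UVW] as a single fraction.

[UVW] = ½·(11·(1−(-9/2)) + 2·(-9/2−5) + 1·(5−1)) = ½·(121/2 − 19 + 4) = 91/4.
[UVP] = ½·(11·(1−(-1/16)) + 2·(-1/16−5) + (31/8)·(5−1)) = ½·(187/16 − 81/8 + 31/2) = 273/32, so the ratio is (273/32)/(91/4) = 3/8.

3/8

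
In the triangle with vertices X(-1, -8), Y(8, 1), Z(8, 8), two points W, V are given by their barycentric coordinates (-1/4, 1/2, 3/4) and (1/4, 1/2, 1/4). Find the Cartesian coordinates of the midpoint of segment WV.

Barycentric coordinates of the midpoint are the average: (0, 1/2, 1/2).
Converting: 0·X + (1/2)·Y + (1/2)·Z = (8, 9/2).

(8, 9/2)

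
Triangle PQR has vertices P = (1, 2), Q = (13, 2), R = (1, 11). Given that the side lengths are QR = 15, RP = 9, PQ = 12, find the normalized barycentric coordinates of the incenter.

(5/12, 1/4, 1/3)

The incenter has barycentric coordinates proportional to the opposite side lengths: (15 : 9 : 12).
Normalizing by 15+9+12 = 36 gives (5/12, 1/4, 1/3).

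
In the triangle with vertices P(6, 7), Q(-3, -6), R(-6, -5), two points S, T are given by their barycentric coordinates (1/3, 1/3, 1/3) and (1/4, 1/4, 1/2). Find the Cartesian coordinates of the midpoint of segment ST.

(-13/8, -43/24)

Barycentric coordinates of the midpoint are the average: (7/24, 7/24, 5/12).
Converting: (7/24)·P + (7/24)·Q + (5/12)·R = (-13/8, -43/24).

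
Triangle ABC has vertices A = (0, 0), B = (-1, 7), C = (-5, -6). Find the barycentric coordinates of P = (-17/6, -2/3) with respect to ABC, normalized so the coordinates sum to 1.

Signed area of the reference triangle: [ABC] = ½·(0·(7−(-6)) + (-1)·(-6−0) + (-5)·(0−7)) = ½·(0 + 6 + 35) = 41/2.
[PBC] = ½·((-17/6)·(7−(-6)) + (-1)·(-6−(-2/3)) + (-5)·(-2/3−7)) = ½·(-221/6 + 16/3 + 115/3) = 41/12, so the A-coordinate is (41/12)/(41/2) = 1/6.
[APC] = ½·(0·(-2/3−(-6)) + (-17/6)·(-6−0) + (-5)·(0−(-2/3))) = ½·(0 + 17 − 10/3) = 41/6, so the B-coordinate is 1/3.
[ABP] = ½·(0·(7−(-2/3)) + (-1)·(-2/3−0) + (-17/6)·(0−7)) = ½·(0 + 2/3 + 119/6) = 41/4, so the C-coordinate is 1/2.
Check: 1/6 + 1/3 + 1/2 = 1.

(1/6, 1/3, 1/2)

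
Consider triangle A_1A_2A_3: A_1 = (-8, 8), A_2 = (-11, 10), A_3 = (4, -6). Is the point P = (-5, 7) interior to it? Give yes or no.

no

Barycentric coordinates of P: (17/6, -5/3, -1/6).
The three coordinates are positive, negative, negative; a point is interior exactly when all three are positive.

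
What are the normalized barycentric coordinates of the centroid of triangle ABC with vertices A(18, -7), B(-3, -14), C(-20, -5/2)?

(1/3, 1/3, 1/3)

The centroid is the average of the vertices, so each weight is 1/3.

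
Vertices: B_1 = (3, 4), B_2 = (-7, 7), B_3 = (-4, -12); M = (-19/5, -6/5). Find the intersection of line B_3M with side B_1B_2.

Barycentric coordinates of M with respect to B_1B_2B_3: (1/5, 2/5, 2/5).
On side B_1B_2 the B_3-coordinate is zero; dropping M's B_3-weight 2/5 and renormalizing the remaining 1/5 : 2/5 gives weights 1/3, 2/3 on B_1, B_2.
N = (1/3)·(3, 4) + (2/3)·(-7, 7) = (-11/3, 6).

(-11/3, 6)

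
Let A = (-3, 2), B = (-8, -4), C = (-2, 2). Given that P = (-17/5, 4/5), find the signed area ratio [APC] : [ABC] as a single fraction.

[ABC] = ½·((-3)·(-4−2) + (-8)·(2−2) + (-2)·(2−(-4))) = ½·(18 + 0 − 12) = 3.
[APC] = ½·((-3)·(4/5−2) + (-17/5)·(2−2) + (-2)·(2−(4/5))) = ½·(18/5 + 0 − 12/5) = 3/5, so the ratio is (3/5)/3 = 1/5.

1/5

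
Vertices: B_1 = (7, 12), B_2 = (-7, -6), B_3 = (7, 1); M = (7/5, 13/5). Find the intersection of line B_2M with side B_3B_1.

Barycentric coordinates of M with respect to B_1B_2B_3: (2/5, 2/5, 1/5).
On side B_3B_1 the B_2-coordinate is zero; dropping M's B_2-weight 2/5 and renormalizing the remaining 1/5 : 2/5 gives weights 1/3, 2/3 on B_3, B_1.
N = (1/3)·(7, 1) + (2/3)·(7, 12) = (7, 25/3).

(7, 25/3)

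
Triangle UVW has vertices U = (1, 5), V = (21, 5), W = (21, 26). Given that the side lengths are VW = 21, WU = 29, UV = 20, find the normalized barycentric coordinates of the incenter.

The incenter has barycentric coordinates proportional to the opposite side lengths: (21 : 29 : 20).
Normalizing by 21+29+20 = 70 gives (3/10, 29/70, 2/7).

(3/10, 29/70, 2/7)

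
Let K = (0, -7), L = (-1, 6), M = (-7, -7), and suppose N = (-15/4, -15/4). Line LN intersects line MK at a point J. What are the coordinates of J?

Barycentric coordinates of N with respect to KLM: (1/4, 1/4, 1/2).
On side MK the L-coordinate is zero; dropping N's L-weight 1/4 and renormalizing the remaining 1/2 : 1/4 gives weights 2/3, 1/3 on M, K.
J = (2/3)·(-7, -7) + (1/3)·(0, -7) = (-14/3, -7).

(-14/3, -7)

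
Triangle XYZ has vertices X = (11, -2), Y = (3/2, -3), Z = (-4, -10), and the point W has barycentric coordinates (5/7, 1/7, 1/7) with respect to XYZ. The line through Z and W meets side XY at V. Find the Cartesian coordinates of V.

Line ZW meets XY where the Z-coordinate vanishes; zeroing W's Z-weight and renormalizing leaves X, Y-weights 5/7 : 1/7 → (5/6, 1/6).
So V = (5/6)·X + (1/6)·Y = (113/12, -13/6).

(113/12, -13/6)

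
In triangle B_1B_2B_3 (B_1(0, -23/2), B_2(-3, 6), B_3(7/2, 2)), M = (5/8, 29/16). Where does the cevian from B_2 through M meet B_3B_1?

(14/5, -7/10)

Barycentric coordinates of M with respect to B_1B_2B_3: (1/8, 3/8, 1/2).
On side B_3B_1 the B_2-coordinate is zero; dropping M's B_2-weight 3/8 and renormalizing the remaining 1/2 : 1/8 gives weights 4/5, 1/5 on B_3, B_1.
N = (4/5)·(7/2, 2) + (1/5)·(0, -23/2) = (14/5, -7/10).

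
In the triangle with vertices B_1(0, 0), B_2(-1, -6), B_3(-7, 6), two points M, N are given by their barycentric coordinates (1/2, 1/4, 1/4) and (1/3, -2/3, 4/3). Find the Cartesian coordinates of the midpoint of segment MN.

Barycentric coordinates of the midpoint are the average: (5/12, -5/24, 19/24).
Converting: (5/12)·B_1 + (-5/24)·B_2 + (19/24)·B_3 = (-16/3, 6).

(-16/3, 6)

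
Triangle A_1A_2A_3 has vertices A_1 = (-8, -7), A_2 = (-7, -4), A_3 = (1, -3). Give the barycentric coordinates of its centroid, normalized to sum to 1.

(1/3, 1/3, 1/3)

The centroid is the average of the vertices, so each weight is 1/3.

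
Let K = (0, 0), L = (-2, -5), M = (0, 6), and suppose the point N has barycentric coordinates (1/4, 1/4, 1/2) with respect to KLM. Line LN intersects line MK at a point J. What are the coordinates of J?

(0, 4)

Line LN meets MK where the L-coordinate vanishes; zeroing N's L-weight and renormalizing leaves M, K-weights 1/2 : 1/4 → (2/3, 1/3).
So J = (2/3)·M + (1/3)·K = (0, 4).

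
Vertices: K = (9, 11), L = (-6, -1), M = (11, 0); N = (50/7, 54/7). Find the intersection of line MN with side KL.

(13/2, 9)

Barycentric coordinates of N with respect to KLM: (5/7, 1/7, 1/7).
On side KL the M-coordinate is zero; dropping N's M-weight 1/7 and renormalizing the remaining 5/7 : 1/7 gives weights 5/6, 1/6 on K, L.
J = (5/6)·(9, 11) + (1/6)·(-6, -1) = (13/2, 9).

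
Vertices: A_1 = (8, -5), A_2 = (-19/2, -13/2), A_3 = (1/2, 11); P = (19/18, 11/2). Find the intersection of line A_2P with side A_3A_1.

Barycentric coordinates of P with respect to A_1A_2A_3: (2/9, 1/9, 2/3).
On side A_3A_1 the A_2-coordinate is zero; dropping P's A_2-weight 1/9 and renormalizing the remaining 2/3 : 2/9 gives weights 3/4, 1/4 on A_3, A_1.
Q = (3/4)·(1/2, 11) + (1/4)·(8, -5) = (19/8, 7).

(19/8, 7)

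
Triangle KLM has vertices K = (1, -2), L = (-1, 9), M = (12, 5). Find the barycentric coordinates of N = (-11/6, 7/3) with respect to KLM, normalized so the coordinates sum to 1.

Signed area of the reference triangle: [KLM] = ½·(1·(9−5) + (-1)·(5−(-2)) + 12·(-2−9)) = ½·(4 − 7 − 132) = -135/2.
[NLM] = ½·((-11/6)·(9−5) + (-1)·(5−(7/3)) + 12·(7/3−9)) = ½·(-22/3 − 8/3 − 80) = -45, so the K-coordinate is (-45)/(-135/2) = 2/3.
[KNM] = ½·(1·(7/3−5) + (-11/6)·(5−(-2)) + 12·(-2−(7/3))) = ½·(-8/3 − 77/6 − 52) = -135/4, so the L-coordinate is 1/2.
[KLN] = ½·(1·(9−(7/3)) + (-1)·(7/3−(-2)) + (-11/6)·(-2−9)) = ½·(20/3 − 13/3 + 121/6) = 45/4, so the M-coordinate is -1/6.

(2/3, 1/2, -1/6)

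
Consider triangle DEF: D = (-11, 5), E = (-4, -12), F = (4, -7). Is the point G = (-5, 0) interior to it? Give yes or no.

Barycentric coordinates of G: (101/171, 1/57, 67/171).
The three coordinates are positive, positive, positive; a point is interior exactly when all three are positive.

yes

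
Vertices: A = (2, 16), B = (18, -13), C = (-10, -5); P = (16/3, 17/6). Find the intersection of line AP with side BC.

(26/3, -31/3)

Barycentric coordinates of P with respect to ABC: (1/2, 1/3, 1/6).
On side BC the A-coordinate is zero; dropping P's A-weight 1/2 and renormalizing the remaining 1/3 : 1/6 gives weights 2/3, 1/3 on B, C.
Q = (2/3)·(18, -13) + (1/3)·(-10, -5) = (26/3, -31/3).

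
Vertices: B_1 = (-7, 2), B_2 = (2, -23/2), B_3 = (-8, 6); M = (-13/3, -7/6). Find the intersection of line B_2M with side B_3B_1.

Barycentric coordinates of M with respect to B_1B_2B_3: (1/3, 1/3, 1/3).
On side B_3B_1 the B_2-coordinate is zero; dropping M's B_2-weight 1/3 and renormalizing the remaining 1/3 : 1/3 gives weights 1/2, 1/2 on B_3, B_1.
N = (1/2)·(-8, 6) + (1/2)·(-7, 2) = (-15/2, 4).

(-15/2, 4)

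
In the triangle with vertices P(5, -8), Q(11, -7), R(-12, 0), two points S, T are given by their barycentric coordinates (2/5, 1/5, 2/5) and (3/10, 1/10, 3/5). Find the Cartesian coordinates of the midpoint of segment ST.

Barycentric coordinates of the midpoint are the average: (7/20, 3/20, 1/2).
Converting: (7/20)·P + (3/20)·Q + (1/2)·R = (-13/5, -77/20).

(-13/5, -77/20)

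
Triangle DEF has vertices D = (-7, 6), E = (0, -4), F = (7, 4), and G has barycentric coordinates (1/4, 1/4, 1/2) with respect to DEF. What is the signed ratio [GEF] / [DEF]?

1/4

The signed ratio [GEF]/[DEF] equals the barycentric coordinate of G at vertex D, which is 1/4.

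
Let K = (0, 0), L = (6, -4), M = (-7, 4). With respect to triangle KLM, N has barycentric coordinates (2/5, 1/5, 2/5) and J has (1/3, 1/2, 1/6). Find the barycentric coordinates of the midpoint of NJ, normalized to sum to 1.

(11/30, 7/20, 17/60)

Since both coordinate triples sum to 1, the midpoint's barycentrics are the componentwise average.
(2/5+1/3)/2 = 11/30; similarly 7/20 and 17/60.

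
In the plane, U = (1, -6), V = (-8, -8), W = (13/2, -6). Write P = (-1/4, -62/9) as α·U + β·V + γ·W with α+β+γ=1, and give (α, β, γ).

(1/18, 4/9, 1/2)

Signed area of the reference triangle: [UVW] = ½·(1·(-8−(-6)) + (-8)·(-6−(-6)) + (13/2)·(-6−(-8))) = ½·(-2 + 0 + 13) = 11/2.
[PVW] = ½·((-1/4)·(-8−(-6)) + (-8)·(-6−(-62/9)) + (13/2)·(-62/9−(-8))) = ½·(1/2 − 64/9 + 65/9) = 11/36, so the U-coordinate is (11/36)/(11/2) = 1/18.
[UPW] = ½·(1·(-62/9−(-6)) + (-1/4)·(-6−(-6)) + (13/2)·(-6−(-62/9))) = ½·(-8/9 + 0 + 52/9) = 22/9, so the V-coordinate is 4/9.
[UVP] = ½·(1·(-8−(-62/9)) + (-8)·(-62/9−(-6)) + (-1/4)·(-6−(-8))) = ½·(-10/9 + 64/9 − 1/2) = 11/4, so the W-coordinate is 1/2.
Check: 1/18 + 4/9 + 1/2 = 1.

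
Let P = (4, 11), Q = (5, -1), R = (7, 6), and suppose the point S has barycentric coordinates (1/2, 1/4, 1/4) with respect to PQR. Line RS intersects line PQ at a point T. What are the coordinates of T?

(13/3, 7)

Line RS meets PQ where the R-coordinate vanishes; zeroing S's R-weight and renormalizing leaves P, Q-weights 1/2 : 1/4 → (2/3, 1/3).
So T = (2/3)·P + (1/3)·Q = (13/3, 7).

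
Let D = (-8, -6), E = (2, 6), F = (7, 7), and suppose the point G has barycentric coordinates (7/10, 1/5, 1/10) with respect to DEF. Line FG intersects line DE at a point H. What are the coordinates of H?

(-52/9, -10/3)

Line FG meets DE where the F-coordinate vanishes; zeroing G's F-weight and renormalizing leaves D, E-weights 7/10 : 1/5 → (7/9, 2/9).
So H = (7/9)·D + (2/9)·E = (-52/9, -10/3).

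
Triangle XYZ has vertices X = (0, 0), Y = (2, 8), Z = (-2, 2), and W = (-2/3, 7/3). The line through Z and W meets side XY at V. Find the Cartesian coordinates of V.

(2/3, 8/3)

Barycentric coordinates of W with respect to XYZ: (1/3, 1/6, 1/2).
On side XY the Z-coordinate is zero; dropping W's Z-weight 1/2 and renormalizing the remaining 1/3 : 1/6 gives weights 2/3, 1/3 on X, Y.
V = (2/3)·(0, 0) + (1/3)·(2, 8) = (2/3, 8/3).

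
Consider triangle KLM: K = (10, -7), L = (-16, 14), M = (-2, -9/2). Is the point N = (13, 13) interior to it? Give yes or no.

no

Barycentric coordinates of N: (95/34, 45/34, -53/17).
The three coordinates are positive, positive, negative; a point is interior exactly when all three are positive.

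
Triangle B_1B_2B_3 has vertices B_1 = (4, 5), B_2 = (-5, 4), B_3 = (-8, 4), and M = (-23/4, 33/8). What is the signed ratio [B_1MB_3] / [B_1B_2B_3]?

1/4

[B_1B_2B_3] = ½·(4·(4−4) + (-5)·(4−5) + (-8)·(5−4)) = ½·(0 + 5 − 8) = -3/2.
[B_1MB_3] = ½·(4·(33/8−4) + (-23/4)·(4−5) + (-8)·(5−(33/8))) = ½·(1/2 + 23/4 − 7) = -3/8, so the ratio is (-3/8)/(-3/2) = 1/4.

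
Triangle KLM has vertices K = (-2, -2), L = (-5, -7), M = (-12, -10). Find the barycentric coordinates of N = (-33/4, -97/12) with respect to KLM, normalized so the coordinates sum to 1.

Signed area of the reference triangle: [KLM] = ½·((-2)·(-7−(-10)) + (-5)·(-10−(-2)) + (-12)·(-2−(-7))) = ½·(-6 + 40 − 60) = -13.
[NLM] = ½·((-33/4)·(-7−(-10)) + (-5)·(-10−(-97/12)) + (-12)·(-97/12−(-7))) = ½·(-99/4 + 115/12 + 13) = -13/12, so the K-coordinate is (-13/12)/(-13) = 1/12.
[KNM] = ½·((-2)·(-97/12−(-10)) + (-33/4)·(-10−(-2)) + (-12)·(-2−(-97/12))) = ½·(-23/6 + 66 − 73) = -65/12, so the L-coordinate is 5/12.
[KLN] = ½·((-2)·(-7−(-97/12)) + (-5)·(-97/12−(-2)) + (-33/4)·(-2−(-7))) = ½·(-13/6 + 365/12 − 165/4) = -13/2, so the M-coordinate is 1/2.

(1/12, 5/12, 1/2)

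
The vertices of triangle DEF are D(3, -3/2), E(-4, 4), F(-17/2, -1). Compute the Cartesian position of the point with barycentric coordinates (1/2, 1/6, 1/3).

G = (1/2)·D + (1/6)·E + (1/3)·F.
x-coordinate: (1/2)·3 + (1/6)·(-4) + (1/3)·(-17/2) = -2.
y-coordinate: (1/2)·(-3/2) + (1/6)·4 + (1/3)·(-1) = -5/12.

(-2, -5/12)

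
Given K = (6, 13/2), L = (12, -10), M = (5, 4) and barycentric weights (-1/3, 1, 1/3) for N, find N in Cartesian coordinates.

N = (-1/3)·K + 1·L + (1/3)·M.
x-coordinate: (-1/3)·6 + 1·12 + (1/3)·5 = 35/3.
y-coordinate: (-1/3)·(13/2) + 1·(-10) + (1/3)·4 = -65/6.

(35/3, -65/6)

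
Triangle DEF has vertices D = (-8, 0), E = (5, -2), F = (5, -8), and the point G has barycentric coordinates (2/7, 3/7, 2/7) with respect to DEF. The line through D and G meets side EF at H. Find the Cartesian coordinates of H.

Line DG meets EF where the D-coordinate vanishes; zeroing G's D-weight and renormalizing leaves E, F-weights 3/7 : 2/7 → (3/5, 2/5).
So H = (3/5)·E + (2/5)·F = (5, -22/5).

(5, -22/5)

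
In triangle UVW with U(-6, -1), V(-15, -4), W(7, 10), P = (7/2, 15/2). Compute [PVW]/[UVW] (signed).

1/10

[UVW] = ½·((-6)·(-4−10) + (-15)·(10−(-1)) + 7·(-1−(-4))) = ½·(84 − 165 + 21) = -30.
[PVW] = ½·((7/2)·(-4−10) + (-15)·(10−(15/2)) + 7·(15/2−(-4))) = ½·(-49 − 75/2 + 161/2) = -3, so the ratio is (-3)/(-30) = 1/10.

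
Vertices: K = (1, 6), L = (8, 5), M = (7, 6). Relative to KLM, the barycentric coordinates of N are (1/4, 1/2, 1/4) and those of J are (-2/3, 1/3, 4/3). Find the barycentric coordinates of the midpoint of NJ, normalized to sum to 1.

Since both coordinate triples sum to 1, the midpoint's barycentrics are the componentwise average.
(1/4+-2/3)/2 = -5/24; similarly 5/12 and 19/24.

(-5/24, 5/12, 19/24)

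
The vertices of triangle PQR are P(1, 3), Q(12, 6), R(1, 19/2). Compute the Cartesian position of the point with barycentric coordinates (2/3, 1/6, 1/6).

(17/6, 55/12)

S = (2/3)·P + (1/6)·Q + (1/6)·R.
x-coordinate: (2/3)·1 + (1/6)·12 + (1/6)·1 = 17/6.
y-coordinate: (2/3)·3 + (1/6)·6 + (1/6)·(19/2) = 55/12.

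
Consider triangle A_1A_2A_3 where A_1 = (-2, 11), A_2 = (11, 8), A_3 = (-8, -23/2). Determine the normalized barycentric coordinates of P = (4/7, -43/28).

Signed area of the reference triangle: [A_1A_2A_3] = ½·((-2)·(8−(-23/2)) + 11·(-23/2−11) + (-8)·(11−8)) = ½·(-39 − 495/2 − 24) = -621/4.
[PA_2A_3] = ½·((4/7)·(8−(-23/2)) + 11·(-23/2−(-43/28)) + (-8)·(-43/28−8)) = ½·(78/7 − 3069/28 + 534/7) = -621/56, so the A_1-coordinate is (-621/56)/(-621/4) = 1/14.
[A_1PA_3] = ½·((-2)·(-43/28−(-23/2)) + (4/7)·(-23/2−11) + (-8)·(11−(-43/28))) = ½·(-279/14 − 90/7 − 702/7) = -1863/28, so the A_2-coordinate is 3/7.
[A_1A_2P] = ½·((-2)·(8−(-43/28)) + 11·(-43/28−11) + (4/7)·(11−8)) = ½·(-267/14 − 3861/28 + 12/7) = -621/8, so the A_3-coordinate is 1/2.

(1/14, 3/7, 1/2)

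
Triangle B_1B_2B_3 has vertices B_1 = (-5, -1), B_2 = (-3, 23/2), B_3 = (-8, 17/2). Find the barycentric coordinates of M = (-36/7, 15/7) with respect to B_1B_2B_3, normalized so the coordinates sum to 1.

Signed area of the reference triangle: [B_1B_2B_3] = ½·((-5)·(23/2−(17/2)) + (-3)·(17/2−(-1)) + (-8)·(-1−(23/2))) = ½·(-15 − 57/2 + 100) = 113/4.
[MB_2B_3] = ½·((-36/7)·(23/2−(17/2)) + (-3)·(17/2−(15/7)) + (-8)·(15/7−(23/2))) = ½·(-108/7 − 267/14 + 524/7) = 565/28, so the B_1-coordinate is (565/28)/(113/4) = 5/7.
[B_1MB_3] = ½·((-5)·(15/7−(17/2)) + (-36/7)·(17/2−(-1)) + (-8)·(-1−(15/7))) = ½·(445/14 − 342/7 + 176/7) = 113/28, so the B_2-coordinate is 1/7.
[B_1B_2M] = ½·((-5)·(23/2−(15/7)) + (-3)·(15/7−(-1)) + (-36/7)·(-1−(23/2))) = ½·(-655/14 − 66/7 + 450/7) = 113/28, so the B_3-coordinate is 1/7.

(5/7, 1/7, 1/7)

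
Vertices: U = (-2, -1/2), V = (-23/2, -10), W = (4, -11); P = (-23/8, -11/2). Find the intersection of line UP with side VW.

(-15/4, -21/2)

Barycentric coordinates of P with respect to UVW: (1/2, 1/4, 1/4).
On side VW the U-coordinate is zero; dropping P's U-weight 1/2 and renormalizing the remaining 1/4 : 1/4 gives weights 1/2, 1/2 on V, W.
Q = (1/2)·(-23/2, -10) + (1/2)·(4, -11) = (-15/4, -21/2).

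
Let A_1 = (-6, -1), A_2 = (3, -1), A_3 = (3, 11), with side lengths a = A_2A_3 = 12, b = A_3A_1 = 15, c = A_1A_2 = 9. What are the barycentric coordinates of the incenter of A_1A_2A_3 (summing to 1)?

The incenter has barycentric coordinates proportional to the opposite side lengths: (12 : 15 : 9).
Normalizing by 12+15+9 = 36 gives (1/3, 5/12, 1/4).

(1/3, 5/12, 1/4)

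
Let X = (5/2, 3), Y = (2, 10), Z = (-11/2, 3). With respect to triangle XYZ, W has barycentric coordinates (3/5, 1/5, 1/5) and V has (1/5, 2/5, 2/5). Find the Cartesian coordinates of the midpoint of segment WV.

(-1/20, 51/10)

Barycentric coordinates of the midpoint are the average: (2/5, 3/10, 3/10).
Converting: (2/5)·X + (3/10)·Y + (3/10)·Z = (-1/20, 51/10).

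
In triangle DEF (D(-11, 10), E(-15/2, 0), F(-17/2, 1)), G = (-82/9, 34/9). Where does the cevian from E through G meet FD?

Barycentric coordinates of G with respect to DEF: (1/3, 2/9, 4/9).
On side FD the E-coordinate is zero; dropping G's E-weight 2/9 and renormalizing the remaining 4/9 : 1/3 gives weights 4/7, 3/7 on F, D.
H = (4/7)·(-17/2, 1) + (3/7)·(-11, 10) = (-67/7, 34/7).

(-67/7, 34/7)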